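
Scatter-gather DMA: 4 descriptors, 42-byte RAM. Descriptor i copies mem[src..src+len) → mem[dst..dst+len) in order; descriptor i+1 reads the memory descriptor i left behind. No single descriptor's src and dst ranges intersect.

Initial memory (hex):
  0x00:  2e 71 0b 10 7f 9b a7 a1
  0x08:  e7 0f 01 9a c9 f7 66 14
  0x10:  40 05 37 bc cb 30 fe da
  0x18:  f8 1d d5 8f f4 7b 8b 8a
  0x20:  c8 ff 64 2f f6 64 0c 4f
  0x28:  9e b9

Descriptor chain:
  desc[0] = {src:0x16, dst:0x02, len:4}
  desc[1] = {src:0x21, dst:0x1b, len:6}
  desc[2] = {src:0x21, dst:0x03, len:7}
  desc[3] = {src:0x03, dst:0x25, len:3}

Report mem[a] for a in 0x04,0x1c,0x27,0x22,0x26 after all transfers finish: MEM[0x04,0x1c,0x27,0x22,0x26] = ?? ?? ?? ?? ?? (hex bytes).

MEM[0x04,0x1c,0x27,0x22,0x26] = 64 64 2f 64 64

[0] 0x16->0x02 len=4 : fe da f8 1d
[1] 0x21->0x1b len=6 : ff 64 2f f6 64 0c
[2] 0x21->0x03 len=7 : ff 64 2f f6 64 0c 4f
[3] 0x03->0x25 len=3 : ff 64 2f
query mem[0x04]=0x64, mem[0x1c]=0x64, mem[0x27]=0x2f, mem[0x22]=0x64, mem[0x26]=0x64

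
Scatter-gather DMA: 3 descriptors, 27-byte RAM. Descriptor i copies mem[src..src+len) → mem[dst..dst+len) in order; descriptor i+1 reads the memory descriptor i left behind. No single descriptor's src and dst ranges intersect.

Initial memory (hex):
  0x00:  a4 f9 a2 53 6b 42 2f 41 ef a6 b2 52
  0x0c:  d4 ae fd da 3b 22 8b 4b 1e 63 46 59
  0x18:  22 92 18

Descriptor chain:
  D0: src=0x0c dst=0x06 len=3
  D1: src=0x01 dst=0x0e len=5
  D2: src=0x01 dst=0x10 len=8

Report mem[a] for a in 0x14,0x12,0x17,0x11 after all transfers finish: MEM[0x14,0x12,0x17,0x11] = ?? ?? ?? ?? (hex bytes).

MEM[0x14,0x12,0x17,0x11] = 42 53 fd a2

  after D0: wrote 3B at 0x06 = d4aefd
  after D1: wrote 5B at 0x0e = f9a2536b42
  after D2: wrote 8B at 0x10 = f9a2536b42d4aefd
query mem[0x14]=0x42, mem[0x12]=0x53, mem[0x17]=0xfd, mem[0x11]=0xa2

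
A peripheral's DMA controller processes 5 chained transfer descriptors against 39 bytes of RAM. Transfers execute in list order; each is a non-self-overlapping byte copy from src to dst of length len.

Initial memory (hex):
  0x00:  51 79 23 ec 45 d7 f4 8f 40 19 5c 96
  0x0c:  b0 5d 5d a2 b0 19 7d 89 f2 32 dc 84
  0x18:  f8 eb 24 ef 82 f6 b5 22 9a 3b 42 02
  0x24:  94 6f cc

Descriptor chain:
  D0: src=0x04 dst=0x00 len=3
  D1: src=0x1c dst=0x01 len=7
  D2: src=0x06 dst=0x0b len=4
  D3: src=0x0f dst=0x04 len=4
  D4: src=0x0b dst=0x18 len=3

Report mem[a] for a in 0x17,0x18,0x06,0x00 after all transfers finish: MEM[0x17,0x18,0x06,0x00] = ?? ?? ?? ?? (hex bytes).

MEM[0x17,0x18,0x06,0x00] = 84 3b 19 45

D0: mem[0x00..0x02] <- [45 d7 f4]
D1: mem[0x01..0x07] <- [82 f6 b5 22 9a 3b 42]
D2: mem[0x0b..0x0e] <- [3b 42 40 19]
D3: mem[0x04..0x07] <- [a2 b0 19 7d]
D4: mem[0x18..0x1a] <- [3b 42 40]
query mem[0x17]=0x84, mem[0x18]=0x3b, mem[0x06]=0x19, mem[0x00]=0x45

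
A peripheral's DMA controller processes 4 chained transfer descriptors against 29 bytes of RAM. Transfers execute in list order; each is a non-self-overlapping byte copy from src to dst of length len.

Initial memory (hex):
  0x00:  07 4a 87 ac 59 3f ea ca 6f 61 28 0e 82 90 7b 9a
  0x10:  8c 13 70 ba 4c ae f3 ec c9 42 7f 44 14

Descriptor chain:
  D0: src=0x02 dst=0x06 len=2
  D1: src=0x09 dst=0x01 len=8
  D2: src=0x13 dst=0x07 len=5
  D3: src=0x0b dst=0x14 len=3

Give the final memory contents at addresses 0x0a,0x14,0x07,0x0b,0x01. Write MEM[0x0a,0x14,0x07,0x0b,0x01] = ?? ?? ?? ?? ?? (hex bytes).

MEM[0x0a,0x14,0x07,0x0b,0x01] = f3 ec ba ec 61

[0] 0x02->0x06 len=2 : 87 ac
[1] 0x09->0x01 len=8 : 61 28 0e 82 90 7b 9a 8c
[2] 0x13->0x07 len=5 : ba 4c ae f3 ec
[3] 0x0b->0x14 len=3 : ec 82 90
query mem[0x0a]=0xf3, mem[0x14]=0xec, mem[0x07]=0xba, mem[0x0b]=0xec, mem[0x01]=0x61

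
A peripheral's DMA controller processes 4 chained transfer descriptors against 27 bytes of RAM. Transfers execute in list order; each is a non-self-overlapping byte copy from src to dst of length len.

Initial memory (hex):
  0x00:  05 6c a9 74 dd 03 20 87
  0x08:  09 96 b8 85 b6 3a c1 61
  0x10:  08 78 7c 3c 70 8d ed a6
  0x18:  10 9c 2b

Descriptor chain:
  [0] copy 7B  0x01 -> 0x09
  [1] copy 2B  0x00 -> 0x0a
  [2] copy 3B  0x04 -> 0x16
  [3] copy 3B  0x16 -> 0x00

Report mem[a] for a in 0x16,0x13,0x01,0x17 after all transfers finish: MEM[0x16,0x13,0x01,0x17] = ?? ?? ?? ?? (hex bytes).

MEM[0x16,0x13,0x01,0x17] = dd 3c 03 03

[0] 0x01->0x09 len=7 : 6c a9 74 dd 03 20 87
[1] 0x00->0x0a len=2 : 05 6c
[2] 0x04->0x16 len=3 : dd 03 20
[3] 0x16->0x00 len=3 : dd 03 20
query mem[0x16]=0xdd, mem[0x13]=0x3c, mem[0x01]=0x03, mem[0x17]=0x03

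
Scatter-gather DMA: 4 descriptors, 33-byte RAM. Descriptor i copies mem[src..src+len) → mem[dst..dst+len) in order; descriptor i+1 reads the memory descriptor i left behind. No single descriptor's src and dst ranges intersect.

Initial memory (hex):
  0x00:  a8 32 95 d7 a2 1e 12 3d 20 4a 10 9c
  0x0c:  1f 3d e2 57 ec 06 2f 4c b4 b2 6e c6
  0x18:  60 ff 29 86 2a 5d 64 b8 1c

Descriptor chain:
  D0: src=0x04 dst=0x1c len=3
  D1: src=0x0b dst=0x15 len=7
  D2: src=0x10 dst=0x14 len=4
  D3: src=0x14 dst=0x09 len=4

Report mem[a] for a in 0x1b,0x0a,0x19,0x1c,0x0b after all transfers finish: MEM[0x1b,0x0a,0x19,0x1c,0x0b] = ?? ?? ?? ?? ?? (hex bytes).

MEM[0x1b,0x0a,0x19,0x1c,0x0b] = 06 06 57 a2 2f

#0 dst[0x1c+3] := {0xa2,0x1e,0x12}
#1 dst[0x15+7] := {0x9c,0x1f,0x3d,0xe2,0x57,0xec,0x06}
#2 dst[0x14+4] := {0xec,0x06,0x2f,0x4c}
#3 dst[0x09+4] := {0xec,0x06,0x2f,0x4c}
query mem[0x1b]=0x06, mem[0x0a]=0x06, mem[0x19]=0x57, mem[0x1c]=0xa2, mem[0x0b]=0x2f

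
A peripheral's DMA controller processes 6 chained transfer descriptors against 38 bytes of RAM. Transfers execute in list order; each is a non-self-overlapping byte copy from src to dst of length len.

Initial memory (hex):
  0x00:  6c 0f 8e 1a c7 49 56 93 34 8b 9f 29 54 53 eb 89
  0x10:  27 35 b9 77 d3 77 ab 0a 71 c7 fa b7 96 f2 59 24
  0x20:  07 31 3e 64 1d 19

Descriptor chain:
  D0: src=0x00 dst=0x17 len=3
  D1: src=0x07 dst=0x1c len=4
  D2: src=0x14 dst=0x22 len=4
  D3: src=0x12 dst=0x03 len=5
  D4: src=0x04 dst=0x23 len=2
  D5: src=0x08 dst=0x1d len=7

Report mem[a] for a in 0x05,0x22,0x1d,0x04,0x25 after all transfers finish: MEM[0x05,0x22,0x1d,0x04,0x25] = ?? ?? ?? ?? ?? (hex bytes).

[0] 0x00->0x17 len=3 : 6c 0f 8e
[1] 0x07->0x1c len=4 : 93 34 8b 9f
[2] 0x14->0x22 len=4 : d3 77 ab 6c
[3] 0x12->0x03 len=5 : b9 77 d3 77 ab
[4] 0x04->0x23 len=2 : 77 d3
[5] 0x08->0x1d len=7 : 34 8b 9f 29 54 53 eb
query mem[0x05]=0xd3, mem[0x22]=0x53, mem[0x1d]=0x34, mem[0x04]=0x77, mem[0x25]=0x6c

MEM[0x05,0x22,0x1d,0x04,0x25] = d3 53 34 77 6c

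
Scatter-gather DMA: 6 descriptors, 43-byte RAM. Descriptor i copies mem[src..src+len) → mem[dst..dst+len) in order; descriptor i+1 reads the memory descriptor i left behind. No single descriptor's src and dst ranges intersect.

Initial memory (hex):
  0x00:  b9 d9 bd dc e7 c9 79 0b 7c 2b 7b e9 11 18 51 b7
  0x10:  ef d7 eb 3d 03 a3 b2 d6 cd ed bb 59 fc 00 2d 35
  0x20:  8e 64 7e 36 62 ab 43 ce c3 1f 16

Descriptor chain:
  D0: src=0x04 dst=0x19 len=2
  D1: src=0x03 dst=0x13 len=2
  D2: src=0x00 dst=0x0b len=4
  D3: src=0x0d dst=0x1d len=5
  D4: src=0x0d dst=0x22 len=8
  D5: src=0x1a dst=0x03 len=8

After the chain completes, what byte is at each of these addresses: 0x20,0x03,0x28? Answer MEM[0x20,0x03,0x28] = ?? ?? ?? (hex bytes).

  after D0: wrote 2B at 0x19 = e7c9
  after D1: wrote 2B at 0x13 = dce7
  after D2: wrote 4B at 0x0b = b9d9bddc
  after D3: wrote 5B at 0x1d = bddcb7efd7
  after D4: wrote 8B at 0x22 = bddcb7efd7ebdce7
  after D5: wrote 8B at 0x03 = c959fcbddcb7efd7
query mem[0x20]=0xef, mem[0x03]=0xc9, mem[0x28]=0xdc

MEM[0x20,0x03,0x28] = ef c9 dc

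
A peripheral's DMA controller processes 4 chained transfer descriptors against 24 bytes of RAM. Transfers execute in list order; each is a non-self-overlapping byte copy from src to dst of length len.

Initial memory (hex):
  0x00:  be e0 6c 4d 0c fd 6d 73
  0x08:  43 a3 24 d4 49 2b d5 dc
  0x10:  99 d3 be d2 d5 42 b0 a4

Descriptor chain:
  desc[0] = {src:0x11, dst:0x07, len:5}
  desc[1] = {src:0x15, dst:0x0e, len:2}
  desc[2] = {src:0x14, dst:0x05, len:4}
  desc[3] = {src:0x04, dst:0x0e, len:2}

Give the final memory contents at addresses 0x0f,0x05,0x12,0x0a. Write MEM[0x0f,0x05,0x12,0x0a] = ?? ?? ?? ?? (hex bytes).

  after D0: wrote 5B at 0x07 = d3bed2d542
  after D1: wrote 2B at 0x0e = 42b0
  after D2: wrote 4B at 0x05 = d542b0a4
  after D3: wrote 2B at 0x0e = 0cd5
query mem[0x0f]=0xd5, mem[0x05]=0xd5, mem[0x12]=0xbe, mem[0x0a]=0xd5

MEM[0x0f,0x05,0x12,0x0a] = d5 d5 be d5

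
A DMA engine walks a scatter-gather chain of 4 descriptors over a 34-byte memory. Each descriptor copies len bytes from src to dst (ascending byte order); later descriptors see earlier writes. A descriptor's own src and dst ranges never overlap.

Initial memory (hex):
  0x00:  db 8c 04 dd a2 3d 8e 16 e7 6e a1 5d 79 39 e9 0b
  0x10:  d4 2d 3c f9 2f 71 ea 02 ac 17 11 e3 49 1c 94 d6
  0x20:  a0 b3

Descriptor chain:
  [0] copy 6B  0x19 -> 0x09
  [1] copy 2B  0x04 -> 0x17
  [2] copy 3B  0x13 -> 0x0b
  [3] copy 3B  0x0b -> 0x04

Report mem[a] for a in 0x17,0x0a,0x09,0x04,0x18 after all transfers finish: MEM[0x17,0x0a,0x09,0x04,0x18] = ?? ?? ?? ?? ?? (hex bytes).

MEM[0x17,0x0a,0x09,0x04,0x18] = a2 11 17 f9 3d

  after D0: wrote 6B at 0x09 = 1711e3491c94
  after D1: wrote 2B at 0x17 = a23d
  after D2: wrote 3B at 0x0b = f92f71
  after D3: wrote 3B at 0x04 = f92f71
query mem[0x17]=0xa2, mem[0x0a]=0x11, mem[0x09]=0x17, mem[0x04]=0xf9, mem[0x18]=0x3d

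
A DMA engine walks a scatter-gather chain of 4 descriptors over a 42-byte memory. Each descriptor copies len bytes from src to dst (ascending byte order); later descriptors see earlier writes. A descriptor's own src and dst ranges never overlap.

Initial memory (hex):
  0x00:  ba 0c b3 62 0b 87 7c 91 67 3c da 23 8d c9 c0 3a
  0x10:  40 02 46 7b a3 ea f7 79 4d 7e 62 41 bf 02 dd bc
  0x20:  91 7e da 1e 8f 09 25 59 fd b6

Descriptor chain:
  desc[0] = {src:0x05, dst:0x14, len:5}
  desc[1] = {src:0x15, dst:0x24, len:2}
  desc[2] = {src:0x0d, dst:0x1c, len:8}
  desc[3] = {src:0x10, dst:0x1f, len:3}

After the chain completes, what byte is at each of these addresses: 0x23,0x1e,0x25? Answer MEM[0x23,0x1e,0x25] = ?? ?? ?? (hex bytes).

MEM[0x23,0x1e,0x25] = 87 3a 91

#0 dst[0x14+5] := {0x87,0x7c,0x91,0x67,0x3c}
#1 dst[0x24+2] := {0x7c,0x91}
#2 dst[0x1c+8] := {0xc9,0xc0,0x3a,0x40,0x02,0x46,0x7b,0x87}
#3 dst[0x1f+3] := {0x40,0x02,0x46}
query mem[0x23]=0x87, mem[0x1e]=0x3a, mem[0x25]=0x91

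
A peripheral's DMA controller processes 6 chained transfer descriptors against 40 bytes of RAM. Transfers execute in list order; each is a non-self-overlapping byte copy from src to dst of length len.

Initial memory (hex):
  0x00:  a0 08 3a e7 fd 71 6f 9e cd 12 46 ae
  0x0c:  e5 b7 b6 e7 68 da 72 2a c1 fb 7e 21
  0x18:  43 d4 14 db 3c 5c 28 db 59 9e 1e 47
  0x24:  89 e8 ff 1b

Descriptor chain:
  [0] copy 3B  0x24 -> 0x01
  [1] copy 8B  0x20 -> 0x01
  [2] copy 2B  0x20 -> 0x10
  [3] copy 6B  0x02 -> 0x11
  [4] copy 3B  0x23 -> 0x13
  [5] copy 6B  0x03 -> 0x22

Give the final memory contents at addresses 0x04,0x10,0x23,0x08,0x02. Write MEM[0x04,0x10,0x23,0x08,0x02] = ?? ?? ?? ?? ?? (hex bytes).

MEM[0x04,0x10,0x23,0x08,0x02] = 47 59 47 1b 9e

D0: mem[0x01..0x03] <- [89 e8 ff]
D1: mem[0x01..0x08] <- [59 9e 1e 47 89 e8 ff 1b]
D2: mem[0x10..0x11] <- [59 9e]
D3: mem[0x11..0x16] <- [9e 1e 47 89 e8 ff]
D4: mem[0x13..0x15] <- [47 89 e8]
D5: mem[0x22..0x27] <- [1e 47 89 e8 ff 1b]
query mem[0x04]=0x47, mem[0x10]=0x59, mem[0x23]=0x47, mem[0x08]=0x1b, mem[0x02]=0x9e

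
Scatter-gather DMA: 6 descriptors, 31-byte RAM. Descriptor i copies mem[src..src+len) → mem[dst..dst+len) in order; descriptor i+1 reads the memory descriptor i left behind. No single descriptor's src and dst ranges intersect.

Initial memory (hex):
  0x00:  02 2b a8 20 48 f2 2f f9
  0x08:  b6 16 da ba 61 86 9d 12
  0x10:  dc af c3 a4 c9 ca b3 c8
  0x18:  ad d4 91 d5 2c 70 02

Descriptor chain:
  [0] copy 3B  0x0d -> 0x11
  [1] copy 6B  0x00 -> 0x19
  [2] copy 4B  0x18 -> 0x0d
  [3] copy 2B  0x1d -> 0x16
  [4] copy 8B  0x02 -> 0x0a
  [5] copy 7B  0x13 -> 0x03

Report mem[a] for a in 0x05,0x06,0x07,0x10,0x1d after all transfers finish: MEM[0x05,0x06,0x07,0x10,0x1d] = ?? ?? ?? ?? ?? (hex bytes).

MEM[0x05,0x06,0x07,0x10,0x1d] = ca 48 f2 b6 48

D0: mem[0x11..0x13] <- [86 9d 12]
D1: mem[0x19..0x1e] <- [02 2b a8 20 48 f2]
D2: mem[0x0d..0x10] <- [ad 02 2b a8]
D3: mem[0x16..0x17] <- [48 f2]
D4: mem[0x0a..0x11] <- [a8 20 48 f2 2f f9 b6 16]
D5: mem[0x03..0x09] <- [12 c9 ca 48 f2 ad 02]
query mem[0x05]=0xca, mem[0x06]=0x48, mem[0x07]=0xf2, mem[0x10]=0xb6, mem[0x1d]=0x48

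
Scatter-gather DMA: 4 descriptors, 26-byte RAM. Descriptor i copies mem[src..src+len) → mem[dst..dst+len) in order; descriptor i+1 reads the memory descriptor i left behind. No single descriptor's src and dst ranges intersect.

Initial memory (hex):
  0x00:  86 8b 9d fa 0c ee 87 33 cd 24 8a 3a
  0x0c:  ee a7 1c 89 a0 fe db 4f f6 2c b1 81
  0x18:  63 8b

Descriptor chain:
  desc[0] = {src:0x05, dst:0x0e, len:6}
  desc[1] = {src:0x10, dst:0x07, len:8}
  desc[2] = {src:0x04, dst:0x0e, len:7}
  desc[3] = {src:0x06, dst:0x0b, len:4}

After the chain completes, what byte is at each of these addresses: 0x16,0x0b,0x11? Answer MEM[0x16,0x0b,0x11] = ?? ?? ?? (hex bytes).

[0] 0x05->0x0e len=6 : ee 87 33 cd 24 8a
[1] 0x10->0x07 len=8 : 33 cd 24 8a f6 2c b1 81
[2] 0x04->0x0e len=7 : 0c ee 87 33 cd 24 8a
[3] 0x06->0x0b len=4 : 87 33 cd 24
query mem[0x16]=0xb1, mem[0x0b]=0x87, mem[0x11]=0x33

MEM[0x16,0x0b,0x11] = b1 87 33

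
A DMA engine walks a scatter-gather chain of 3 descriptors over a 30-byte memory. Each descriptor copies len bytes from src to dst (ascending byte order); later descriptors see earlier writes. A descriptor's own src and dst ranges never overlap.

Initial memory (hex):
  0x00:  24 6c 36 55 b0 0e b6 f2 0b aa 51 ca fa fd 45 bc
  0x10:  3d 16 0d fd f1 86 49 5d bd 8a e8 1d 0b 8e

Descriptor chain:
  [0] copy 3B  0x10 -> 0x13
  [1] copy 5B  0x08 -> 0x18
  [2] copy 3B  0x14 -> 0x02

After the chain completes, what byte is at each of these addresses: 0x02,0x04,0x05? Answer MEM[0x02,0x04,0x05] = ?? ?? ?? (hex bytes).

MEM[0x02,0x04,0x05] = 16 49 0e

[0] 0x10->0x13 len=3 : 3d 16 0d
[1] 0x08->0x18 len=5 : 0b aa 51 ca fa
[2] 0x14->0x02 len=3 : 16 0d 49
query mem[0x02]=0x16, mem[0x04]=0x49, mem[0x05]=0x0e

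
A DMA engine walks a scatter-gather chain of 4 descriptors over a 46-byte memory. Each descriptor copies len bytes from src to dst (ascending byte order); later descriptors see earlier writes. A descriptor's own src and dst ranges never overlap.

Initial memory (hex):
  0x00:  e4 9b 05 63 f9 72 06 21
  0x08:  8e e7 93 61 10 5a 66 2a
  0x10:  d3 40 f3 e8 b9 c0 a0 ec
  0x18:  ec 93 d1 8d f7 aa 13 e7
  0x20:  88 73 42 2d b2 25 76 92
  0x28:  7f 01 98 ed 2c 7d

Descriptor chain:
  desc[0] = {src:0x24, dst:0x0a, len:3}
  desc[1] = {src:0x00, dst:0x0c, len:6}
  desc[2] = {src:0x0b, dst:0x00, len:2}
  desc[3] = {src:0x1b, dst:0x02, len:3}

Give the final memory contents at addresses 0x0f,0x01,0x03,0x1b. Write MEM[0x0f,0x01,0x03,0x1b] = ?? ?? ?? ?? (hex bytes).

D0: mem[0x0a..0x0c] <- [b2 25 76]
D1: mem[0x0c..0x11] <- [e4 9b 05 63 f9 72]
D2: mem[0x00..0x01] <- [25 e4]
D3: mem[0x02..0x04] <- [8d f7 aa]
query mem[0x0f]=0x63, mem[0x01]=0xe4, mem[0x03]=0xf7, mem[0x1b]=0x8d

MEM[0x0f,0x01,0x03,0x1b] = 63 e4 f7 8d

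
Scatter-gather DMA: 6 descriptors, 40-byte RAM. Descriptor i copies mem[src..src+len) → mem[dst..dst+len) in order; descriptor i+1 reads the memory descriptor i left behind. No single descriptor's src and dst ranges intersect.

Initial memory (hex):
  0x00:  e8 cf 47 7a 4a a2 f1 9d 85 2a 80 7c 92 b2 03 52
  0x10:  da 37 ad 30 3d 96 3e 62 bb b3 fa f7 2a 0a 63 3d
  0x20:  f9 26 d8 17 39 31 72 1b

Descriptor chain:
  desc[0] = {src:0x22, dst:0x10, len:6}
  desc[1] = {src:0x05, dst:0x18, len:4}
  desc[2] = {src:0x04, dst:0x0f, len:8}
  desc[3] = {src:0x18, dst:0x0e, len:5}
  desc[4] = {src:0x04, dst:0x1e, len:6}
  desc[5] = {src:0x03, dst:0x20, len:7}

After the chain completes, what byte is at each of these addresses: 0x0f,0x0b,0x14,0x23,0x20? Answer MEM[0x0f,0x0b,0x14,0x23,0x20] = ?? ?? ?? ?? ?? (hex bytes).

#0 dst[0x10+6] := {0xd8,0x17,0x39,0x31,0x72,0x1b}
#1 dst[0x18+4] := {0xa2,0xf1,0x9d,0x85}
#2 dst[0x0f+8] := {0x4a,0xa2,0xf1,0x9d,0x85,0x2a,0x80,0x7c}
#3 dst[0x0e+5] := {0xa2,0xf1,0x9d,0x85,0x2a}
#4 dst[0x1e+6] := {0x4a,0xa2,0xf1,0x9d,0x85,0x2a}
#5 dst[0x20+7] := {0x7a,0x4a,0xa2,0xf1,0x9d,0x85,0x2a}
query mem[0x0f]=0xf1, mem[0x0b]=0x7c, mem[0x14]=0x2a, mem[0x23]=0xf1, mem[0x20]=0x7a

MEM[0x0f,0x0b,0x14,0x23,0x20] = f1 7c 2a f1 7a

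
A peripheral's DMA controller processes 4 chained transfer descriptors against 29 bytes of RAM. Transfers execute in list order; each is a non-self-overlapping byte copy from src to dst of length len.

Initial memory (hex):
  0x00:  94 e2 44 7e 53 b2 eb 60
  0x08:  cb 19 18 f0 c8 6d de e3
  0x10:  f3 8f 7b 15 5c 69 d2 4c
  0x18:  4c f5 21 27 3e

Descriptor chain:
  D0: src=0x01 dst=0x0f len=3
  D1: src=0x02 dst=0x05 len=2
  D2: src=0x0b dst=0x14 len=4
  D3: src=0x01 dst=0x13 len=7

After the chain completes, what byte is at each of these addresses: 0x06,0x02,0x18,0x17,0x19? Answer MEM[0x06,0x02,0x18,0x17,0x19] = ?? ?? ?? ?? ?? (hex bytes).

MEM[0x06,0x02,0x18,0x17,0x19] = 7e 44 7e 44 60

[0] 0x01->0x0f len=3 : e2 44 7e
[1] 0x02->0x05 len=2 : 44 7e
[2] 0x0b->0x14 len=4 : f0 c8 6d de
[3] 0x01->0x13 len=7 : e2 44 7e 53 44 7e 60
query mem[0x06]=0x7e, mem[0x02]=0x44, mem[0x18]=0x7e, mem[0x17]=0x44, mem[0x19]=0x60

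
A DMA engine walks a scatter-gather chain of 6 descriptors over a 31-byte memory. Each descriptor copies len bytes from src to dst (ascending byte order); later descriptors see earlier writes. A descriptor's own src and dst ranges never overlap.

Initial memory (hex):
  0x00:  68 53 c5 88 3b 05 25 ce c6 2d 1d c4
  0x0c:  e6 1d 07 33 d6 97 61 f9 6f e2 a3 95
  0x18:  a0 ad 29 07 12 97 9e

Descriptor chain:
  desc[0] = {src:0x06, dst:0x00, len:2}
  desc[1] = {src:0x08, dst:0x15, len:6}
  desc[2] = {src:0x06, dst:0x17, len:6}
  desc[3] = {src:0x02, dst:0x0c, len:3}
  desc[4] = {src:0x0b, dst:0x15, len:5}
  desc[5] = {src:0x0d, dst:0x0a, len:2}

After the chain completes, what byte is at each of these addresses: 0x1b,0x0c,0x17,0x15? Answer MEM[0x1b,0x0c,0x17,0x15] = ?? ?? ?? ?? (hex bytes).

MEM[0x1b,0x0c,0x17,0x15] = 1d c5 88 c4

[0] 0x06->0x00 len=2 : 25 ce
[1] 0x08->0x15 len=6 : c6 2d 1d c4 e6 1d
[2] 0x06->0x17 len=6 : 25 ce c6 2d 1d c4
[3] 0x02->0x0c len=3 : c5 88 3b
[4] 0x0b->0x15 len=5 : c4 c5 88 3b 33
[5] 0x0d->0x0a len=2 : 88 3b
query mem[0x1b]=0x1d, mem[0x0c]=0xc5, mem[0x17]=0x88, mem[0x15]=0xc4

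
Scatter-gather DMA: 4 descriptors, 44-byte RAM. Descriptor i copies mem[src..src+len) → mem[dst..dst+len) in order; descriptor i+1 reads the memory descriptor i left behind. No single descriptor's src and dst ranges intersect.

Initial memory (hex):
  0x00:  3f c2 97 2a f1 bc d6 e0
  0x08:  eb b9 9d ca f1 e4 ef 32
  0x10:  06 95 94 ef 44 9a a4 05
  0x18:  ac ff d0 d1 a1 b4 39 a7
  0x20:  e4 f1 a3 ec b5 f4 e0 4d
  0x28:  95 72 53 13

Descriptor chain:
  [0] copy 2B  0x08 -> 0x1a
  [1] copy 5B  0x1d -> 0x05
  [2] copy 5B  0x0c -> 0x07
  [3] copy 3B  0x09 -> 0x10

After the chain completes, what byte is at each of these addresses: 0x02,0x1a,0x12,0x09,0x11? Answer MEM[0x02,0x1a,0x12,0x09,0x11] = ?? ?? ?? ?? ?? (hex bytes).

[0] 0x08->0x1a len=2 : eb b9
[1] 0x1d->0x05 len=5 : b4 39 a7 e4 f1
[2] 0x0c->0x07 len=5 : f1 e4 ef 32 06
[3] 0x09->0x10 len=3 : ef 32 06
query mem[0x02]=0x97, mem[0x1a]=0xeb, mem[0x12]=0x06, mem[0x09]=0xef, mem[0x11]=0x32

MEM[0x02,0x1a,0x12,0x09,0x11] = 97 eb 06 ef 32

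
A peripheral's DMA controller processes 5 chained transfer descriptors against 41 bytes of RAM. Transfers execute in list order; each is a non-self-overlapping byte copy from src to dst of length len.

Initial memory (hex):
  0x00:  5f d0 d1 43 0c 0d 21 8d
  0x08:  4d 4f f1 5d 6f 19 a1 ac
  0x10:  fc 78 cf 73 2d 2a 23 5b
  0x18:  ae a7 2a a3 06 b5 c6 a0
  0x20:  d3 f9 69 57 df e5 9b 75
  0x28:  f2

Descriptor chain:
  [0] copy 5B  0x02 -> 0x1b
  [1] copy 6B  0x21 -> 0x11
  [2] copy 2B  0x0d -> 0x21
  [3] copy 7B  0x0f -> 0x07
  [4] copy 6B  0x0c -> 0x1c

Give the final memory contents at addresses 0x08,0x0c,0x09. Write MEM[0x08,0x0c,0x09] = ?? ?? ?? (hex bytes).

  after D0: wrote 5B at 0x1b = d1430c0d21
  after D1: wrote 6B at 0x11 = f96957dfe59b
  after D2: wrote 2B at 0x21 = 19a1
  after D3: wrote 7B at 0x07 = acfcf96957dfe5
  after D4: wrote 6B at 0x1c = dfe5a1acfcf9
query mem[0x08]=0xfc, mem[0x0c]=0xdf, mem[0x09]=0xf9

MEM[0x08,0x0c,0x09] = fc df f9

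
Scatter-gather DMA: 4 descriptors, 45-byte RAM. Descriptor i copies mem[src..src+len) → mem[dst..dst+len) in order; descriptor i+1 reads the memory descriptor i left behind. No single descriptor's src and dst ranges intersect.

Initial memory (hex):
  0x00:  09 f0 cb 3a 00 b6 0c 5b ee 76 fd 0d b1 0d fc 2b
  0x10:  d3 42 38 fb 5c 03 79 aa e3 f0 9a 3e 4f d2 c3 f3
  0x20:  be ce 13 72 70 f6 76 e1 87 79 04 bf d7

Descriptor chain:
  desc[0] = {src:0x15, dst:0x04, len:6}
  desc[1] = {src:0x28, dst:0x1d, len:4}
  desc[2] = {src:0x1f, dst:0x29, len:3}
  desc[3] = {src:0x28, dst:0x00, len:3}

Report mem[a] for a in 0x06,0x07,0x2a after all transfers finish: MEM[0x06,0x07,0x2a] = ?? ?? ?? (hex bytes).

MEM[0x06,0x07,0x2a] = aa e3 bf

D0: mem[0x04..0x09] <- [03 79 aa e3 f0 9a]
D1: mem[0x1d..0x20] <- [87 79 04 bf]
D2: mem[0x29..0x2b] <- [04 bf ce]
D3: mem[0x00..0x02] <- [87 04 bf]
query mem[0x06]=0xaa, mem[0x07]=0xe3, mem[0x2a]=0xbf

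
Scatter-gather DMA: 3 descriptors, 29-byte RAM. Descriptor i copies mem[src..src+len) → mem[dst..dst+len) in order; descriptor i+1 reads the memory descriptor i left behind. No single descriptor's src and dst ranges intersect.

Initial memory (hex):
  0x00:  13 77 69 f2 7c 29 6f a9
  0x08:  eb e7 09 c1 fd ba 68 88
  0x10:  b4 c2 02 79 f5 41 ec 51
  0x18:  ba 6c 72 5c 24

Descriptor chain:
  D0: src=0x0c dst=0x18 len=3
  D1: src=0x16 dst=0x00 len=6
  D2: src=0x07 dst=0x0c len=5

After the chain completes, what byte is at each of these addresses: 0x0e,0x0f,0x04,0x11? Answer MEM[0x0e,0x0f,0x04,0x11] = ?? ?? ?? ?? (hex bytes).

  after D0: wrote 3B at 0x18 = fdba68
  after D1: wrote 6B at 0x00 = ec51fdba685c
  after D2: wrote 5B at 0x0c = a9ebe709c1
query mem[0x0e]=0xe7, mem[0x0f]=0x09, mem[0x04]=0x68, mem[0x11]=0xc2

MEM[0x0e,0x0f,0x04,0x11] = e7 09 68 c2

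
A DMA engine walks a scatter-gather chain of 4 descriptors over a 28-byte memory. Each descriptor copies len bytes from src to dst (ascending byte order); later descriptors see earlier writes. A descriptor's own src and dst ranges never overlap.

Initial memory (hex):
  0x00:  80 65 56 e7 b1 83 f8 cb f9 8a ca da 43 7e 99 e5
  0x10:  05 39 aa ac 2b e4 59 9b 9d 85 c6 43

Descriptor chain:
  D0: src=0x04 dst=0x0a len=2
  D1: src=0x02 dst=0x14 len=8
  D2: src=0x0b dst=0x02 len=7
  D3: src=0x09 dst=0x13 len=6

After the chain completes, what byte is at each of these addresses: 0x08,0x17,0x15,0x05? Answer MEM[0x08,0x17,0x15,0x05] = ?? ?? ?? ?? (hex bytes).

MEM[0x08,0x17,0x15,0x05] = 39 7e 83 99

  after D0: wrote 2B at 0x0a = b183
  after D1: wrote 8B at 0x14 = 56e7b183f8cbf98a
  after D2: wrote 7B at 0x02 = 83437e99e50539
  after D3: wrote 6B at 0x13 = 8ab183437e99
query mem[0x08]=0x39, mem[0x17]=0x7e, mem[0x15]=0x83, mem[0x05]=0x99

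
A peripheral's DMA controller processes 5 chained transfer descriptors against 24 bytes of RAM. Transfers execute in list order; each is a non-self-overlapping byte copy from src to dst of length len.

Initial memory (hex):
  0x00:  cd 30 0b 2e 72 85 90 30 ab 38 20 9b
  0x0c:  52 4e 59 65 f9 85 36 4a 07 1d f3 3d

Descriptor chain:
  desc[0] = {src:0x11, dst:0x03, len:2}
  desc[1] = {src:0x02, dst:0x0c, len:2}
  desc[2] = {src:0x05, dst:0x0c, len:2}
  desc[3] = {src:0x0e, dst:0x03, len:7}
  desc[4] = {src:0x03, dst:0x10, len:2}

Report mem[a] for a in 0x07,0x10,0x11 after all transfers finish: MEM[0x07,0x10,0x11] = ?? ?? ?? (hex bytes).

[0] 0x11->0x03 len=2 : 85 36
[1] 0x02->0x0c len=2 : 0b 85
[2] 0x05->0x0c len=2 : 85 90
[3] 0x0e->0x03 len=7 : 59 65 f9 85 36 4a 07
[4] 0x03->0x10 len=2 : 59 65
query mem[0x07]=0x36, mem[0x10]=0x59, mem[0x11]=0x65

MEM[0x07,0x10,0x11] = 36 59 65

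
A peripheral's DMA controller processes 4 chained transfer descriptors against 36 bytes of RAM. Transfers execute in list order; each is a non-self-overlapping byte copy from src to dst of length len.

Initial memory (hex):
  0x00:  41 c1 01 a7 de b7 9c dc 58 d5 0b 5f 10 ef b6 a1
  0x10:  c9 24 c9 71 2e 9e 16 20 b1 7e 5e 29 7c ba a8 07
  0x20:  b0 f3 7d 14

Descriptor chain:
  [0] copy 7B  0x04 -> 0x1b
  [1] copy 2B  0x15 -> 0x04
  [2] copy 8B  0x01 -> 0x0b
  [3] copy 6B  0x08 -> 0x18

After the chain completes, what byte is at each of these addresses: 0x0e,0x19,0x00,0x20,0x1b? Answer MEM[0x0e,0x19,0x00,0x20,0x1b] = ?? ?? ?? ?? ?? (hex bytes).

  after D0: wrote 7B at 0x1b = deb79cdc58d50b
  after D1: wrote 2B at 0x04 = 9e16
  after D2: wrote 8B at 0x0b = c101a79e169cdc58
  after D3: wrote 6B at 0x18 = 58d50bc101a7
query mem[0x0e]=0x9e, mem[0x19]=0xd5, mem[0x00]=0x41, mem[0x20]=0xd5, mem[0x1b]=0xc1

MEM[0x0e,0x19,0x00,0x20,0x1b] = 9e d5 41 d5 c1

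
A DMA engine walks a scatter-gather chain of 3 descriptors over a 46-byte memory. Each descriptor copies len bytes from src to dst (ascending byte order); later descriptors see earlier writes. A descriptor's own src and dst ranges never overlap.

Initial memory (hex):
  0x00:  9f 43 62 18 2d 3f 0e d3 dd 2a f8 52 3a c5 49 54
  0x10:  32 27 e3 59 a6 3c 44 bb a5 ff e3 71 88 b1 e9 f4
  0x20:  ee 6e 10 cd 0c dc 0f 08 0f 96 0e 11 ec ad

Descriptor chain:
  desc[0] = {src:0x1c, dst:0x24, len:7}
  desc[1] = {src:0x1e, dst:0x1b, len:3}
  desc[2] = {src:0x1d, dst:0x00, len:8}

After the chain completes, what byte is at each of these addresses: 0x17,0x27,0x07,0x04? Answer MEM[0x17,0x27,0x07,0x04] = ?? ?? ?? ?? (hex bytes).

  after D0: wrote 7B at 0x24 = 88b1e9f4ee6e10
  after D1: wrote 3B at 0x1b = e9f4ee
  after D2: wrote 8B at 0x00 = eee9f4ee6e10cd88
query mem[0x17]=0xbb, mem[0x27]=0xf4, mem[0x07]=0x88, mem[0x04]=0x6e

MEM[0x17,0x27,0x07,0x04] = bb f4 88 6e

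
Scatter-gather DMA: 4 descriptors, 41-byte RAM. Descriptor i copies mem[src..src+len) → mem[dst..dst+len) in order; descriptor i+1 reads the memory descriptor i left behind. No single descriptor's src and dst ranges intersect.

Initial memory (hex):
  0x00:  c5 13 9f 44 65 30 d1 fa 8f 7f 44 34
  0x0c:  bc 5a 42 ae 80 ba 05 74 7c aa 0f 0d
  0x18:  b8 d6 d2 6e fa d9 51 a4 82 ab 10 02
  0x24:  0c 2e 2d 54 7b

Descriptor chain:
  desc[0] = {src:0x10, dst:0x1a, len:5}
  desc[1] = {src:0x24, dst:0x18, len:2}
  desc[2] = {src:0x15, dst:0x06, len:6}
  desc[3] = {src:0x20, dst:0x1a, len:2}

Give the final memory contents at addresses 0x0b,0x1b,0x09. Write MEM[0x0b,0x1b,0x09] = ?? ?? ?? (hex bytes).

  after D0: wrote 5B at 0x1a = 80ba05747c
  after D1: wrote 2B at 0x18 = 0c2e
  after D2: wrote 6B at 0x06 = aa0f0d0c2e80
  after D3: wrote 2B at 0x1a = 82ab
query mem[0x0b]=0x80, mem[0x1b]=0xab, mem[0x09]=0x0c

MEM[0x0b,0x1b,0x09] = 80 ab 0c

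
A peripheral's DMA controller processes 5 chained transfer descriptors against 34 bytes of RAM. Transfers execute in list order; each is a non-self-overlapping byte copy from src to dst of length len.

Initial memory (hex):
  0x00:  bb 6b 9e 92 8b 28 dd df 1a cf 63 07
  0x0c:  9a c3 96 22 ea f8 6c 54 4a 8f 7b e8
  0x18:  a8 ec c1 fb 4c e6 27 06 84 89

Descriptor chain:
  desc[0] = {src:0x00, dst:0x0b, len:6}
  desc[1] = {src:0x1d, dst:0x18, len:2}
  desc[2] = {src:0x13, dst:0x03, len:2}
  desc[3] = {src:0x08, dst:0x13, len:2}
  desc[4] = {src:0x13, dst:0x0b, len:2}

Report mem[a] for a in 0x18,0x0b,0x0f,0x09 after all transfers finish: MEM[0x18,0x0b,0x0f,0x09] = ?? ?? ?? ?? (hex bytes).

[0] 0x00->0x0b len=6 : bb 6b 9e 92 8b 28
[1] 0x1d->0x18 len=2 : e6 27
[2] 0x13->0x03 len=2 : 54 4a
[3] 0x08->0x13 len=2 : 1a cf
[4] 0x13->0x0b len=2 : 1a cf
query mem[0x18]=0xe6, mem[0x0b]=0x1a, mem[0x0f]=0x8b, mem[0x09]=0xcf

MEM[0x18,0x0b,0x0f,0x09] = e6 1a 8b cf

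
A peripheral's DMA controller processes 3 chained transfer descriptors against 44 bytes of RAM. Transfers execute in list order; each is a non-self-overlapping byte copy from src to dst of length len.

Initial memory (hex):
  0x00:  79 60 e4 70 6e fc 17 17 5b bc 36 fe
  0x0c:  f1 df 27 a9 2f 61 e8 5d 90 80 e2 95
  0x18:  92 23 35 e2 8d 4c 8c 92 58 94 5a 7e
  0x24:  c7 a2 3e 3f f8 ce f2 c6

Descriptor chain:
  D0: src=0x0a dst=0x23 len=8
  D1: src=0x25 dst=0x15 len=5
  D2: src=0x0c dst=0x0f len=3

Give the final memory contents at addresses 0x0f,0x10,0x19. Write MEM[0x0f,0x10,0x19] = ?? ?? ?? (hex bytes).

MEM[0x0f,0x10,0x19] = f1 df 2f

D0: mem[0x23..0x2a] <- [36 fe f1 df 27 a9 2f 61]
D1: mem[0x15..0x19] <- [f1 df 27 a9 2f]
D2: mem[0x0f..0x11] <- [f1 df 27]
query mem[0x0f]=0xf1, mem[0x10]=0xdf, mem[0x19]=0x2f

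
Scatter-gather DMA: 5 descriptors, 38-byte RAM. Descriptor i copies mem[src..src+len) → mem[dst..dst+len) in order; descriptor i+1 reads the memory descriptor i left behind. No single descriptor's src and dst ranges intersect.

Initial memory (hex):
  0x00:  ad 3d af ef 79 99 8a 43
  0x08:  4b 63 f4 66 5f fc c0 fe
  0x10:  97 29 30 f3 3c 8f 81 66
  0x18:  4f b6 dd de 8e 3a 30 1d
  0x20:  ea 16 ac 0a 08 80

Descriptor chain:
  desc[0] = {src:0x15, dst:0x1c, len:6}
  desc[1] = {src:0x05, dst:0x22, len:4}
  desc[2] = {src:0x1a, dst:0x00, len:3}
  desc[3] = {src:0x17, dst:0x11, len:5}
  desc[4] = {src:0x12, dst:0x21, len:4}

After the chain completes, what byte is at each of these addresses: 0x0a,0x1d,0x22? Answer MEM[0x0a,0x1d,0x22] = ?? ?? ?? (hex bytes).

D0: mem[0x1c..0x21] <- [8f 81 66 4f b6 dd]
D1: mem[0x22..0x25] <- [99 8a 43 4b]
D2: mem[0x00..0x02] <- [dd de 8f]
D3: mem[0x11..0x15] <- [66 4f b6 dd de]
D4: mem[0x21..0x24] <- [4f b6 dd de]
query mem[0x0a]=0xf4, mem[0x1d]=0x81, mem[0x22]=0xb6

MEM[0x0a,0x1d,0x22] = f4 81 b6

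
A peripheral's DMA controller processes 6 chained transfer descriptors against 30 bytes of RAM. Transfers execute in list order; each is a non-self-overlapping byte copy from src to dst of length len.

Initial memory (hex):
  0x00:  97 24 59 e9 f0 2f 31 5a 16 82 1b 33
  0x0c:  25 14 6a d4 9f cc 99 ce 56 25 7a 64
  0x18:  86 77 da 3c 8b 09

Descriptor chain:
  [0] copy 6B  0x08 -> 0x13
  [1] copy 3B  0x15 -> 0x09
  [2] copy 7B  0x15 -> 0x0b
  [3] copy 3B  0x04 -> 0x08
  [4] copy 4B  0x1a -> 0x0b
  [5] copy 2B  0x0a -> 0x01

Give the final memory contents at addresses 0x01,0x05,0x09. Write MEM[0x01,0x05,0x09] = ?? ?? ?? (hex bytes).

[0] 0x08->0x13 len=6 : 16 82 1b 33 25 14
[1] 0x15->0x09 len=3 : 1b 33 25
[2] 0x15->0x0b len=7 : 1b 33 25 14 77 da 3c
[3] 0x04->0x08 len=3 : f0 2f 31
[4] 0x1a->0x0b len=4 : da 3c 8b 09
[5] 0x0a->0x01 len=2 : 31 da
query mem[0x01]=0x31, mem[0x05]=0x2f, mem[0x09]=0x2f

MEM[0x01,0x05,0x09] = 31 2f 2f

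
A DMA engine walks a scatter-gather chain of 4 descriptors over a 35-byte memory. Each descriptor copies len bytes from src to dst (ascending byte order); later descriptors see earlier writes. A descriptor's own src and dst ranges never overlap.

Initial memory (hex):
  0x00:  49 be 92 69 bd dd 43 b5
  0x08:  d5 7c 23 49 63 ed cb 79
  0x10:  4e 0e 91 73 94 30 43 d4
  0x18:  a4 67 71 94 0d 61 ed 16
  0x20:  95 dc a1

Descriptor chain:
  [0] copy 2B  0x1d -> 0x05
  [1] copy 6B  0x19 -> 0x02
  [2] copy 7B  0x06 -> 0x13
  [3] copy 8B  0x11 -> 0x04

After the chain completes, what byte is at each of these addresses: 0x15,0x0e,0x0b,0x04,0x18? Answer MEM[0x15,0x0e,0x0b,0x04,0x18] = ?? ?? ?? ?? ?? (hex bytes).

MEM[0x15,0x0e,0x0b,0x04,0x18] = d5 cb 49 0e 49

D0: mem[0x05..0x06] <- [61 ed]
D1: mem[0x02..0x07] <- [67 71 94 0d 61 ed]
D2: mem[0x13..0x19] <- [61 ed d5 7c 23 49 63]
D3: mem[0x04..0x0b] <- [0e 91 61 ed d5 7c 23 49]
query mem[0x15]=0xd5, mem[0x0e]=0xcb, mem[0x0b]=0x49, mem[0x04]=0x0e, mem[0x18]=0x49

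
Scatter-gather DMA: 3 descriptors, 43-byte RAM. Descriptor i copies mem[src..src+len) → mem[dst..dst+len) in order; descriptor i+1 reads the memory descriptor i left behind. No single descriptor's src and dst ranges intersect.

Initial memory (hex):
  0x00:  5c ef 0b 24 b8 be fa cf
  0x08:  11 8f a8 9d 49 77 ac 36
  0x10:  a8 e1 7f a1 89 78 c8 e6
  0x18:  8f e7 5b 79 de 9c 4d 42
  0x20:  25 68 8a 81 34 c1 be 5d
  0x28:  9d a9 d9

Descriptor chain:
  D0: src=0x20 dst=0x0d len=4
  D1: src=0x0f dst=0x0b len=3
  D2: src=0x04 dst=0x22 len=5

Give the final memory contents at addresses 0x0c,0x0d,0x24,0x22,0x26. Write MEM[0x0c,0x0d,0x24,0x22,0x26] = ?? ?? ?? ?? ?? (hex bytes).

MEM[0x0c,0x0d,0x24,0x22,0x26] = 81 e1 fa b8 11

  after D0: wrote 4B at 0x0d = 25688a81
  after D1: wrote 3B at 0x0b = 8a81e1
  after D2: wrote 5B at 0x22 = b8befacf11
query mem[0x0c]=0x81, mem[0x0d]=0xe1, mem[0x24]=0xfa, mem[0x22]=0xb8, mem[0x26]=0x11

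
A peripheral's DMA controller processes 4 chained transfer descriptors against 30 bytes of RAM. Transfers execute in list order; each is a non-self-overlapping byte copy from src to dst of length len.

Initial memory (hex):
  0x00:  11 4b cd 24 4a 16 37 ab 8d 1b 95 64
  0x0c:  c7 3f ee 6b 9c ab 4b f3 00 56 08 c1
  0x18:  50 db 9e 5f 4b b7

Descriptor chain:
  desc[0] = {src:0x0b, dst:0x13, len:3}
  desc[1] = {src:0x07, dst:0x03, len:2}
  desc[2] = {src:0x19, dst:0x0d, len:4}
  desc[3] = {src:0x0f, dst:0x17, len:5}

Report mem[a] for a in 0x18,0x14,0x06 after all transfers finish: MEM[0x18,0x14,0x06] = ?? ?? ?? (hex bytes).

MEM[0x18,0x14,0x06] = 4b c7 37

  after D0: wrote 3B at 0x13 = 64c73f
  after D1: wrote 2B at 0x03 = ab8d
  after D2: wrote 4B at 0x0d = db9e5f4b
  after D3: wrote 5B at 0x17 = 5f4bab4b64
query mem[0x18]=0x4b, mem[0x14]=0xc7, mem[0x06]=0x37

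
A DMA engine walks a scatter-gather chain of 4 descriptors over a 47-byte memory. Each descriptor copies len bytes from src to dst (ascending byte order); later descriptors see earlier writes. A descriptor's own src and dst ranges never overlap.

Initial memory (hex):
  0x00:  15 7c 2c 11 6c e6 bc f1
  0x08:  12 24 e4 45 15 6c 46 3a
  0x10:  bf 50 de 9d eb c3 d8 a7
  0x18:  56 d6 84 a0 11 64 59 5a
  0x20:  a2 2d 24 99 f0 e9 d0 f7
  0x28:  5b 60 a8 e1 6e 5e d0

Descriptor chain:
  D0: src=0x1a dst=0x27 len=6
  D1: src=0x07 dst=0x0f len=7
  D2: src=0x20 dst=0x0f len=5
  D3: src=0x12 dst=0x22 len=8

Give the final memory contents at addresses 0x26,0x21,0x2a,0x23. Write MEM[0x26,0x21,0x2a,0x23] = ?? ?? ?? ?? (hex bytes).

#0 dst[0x27+6] := {0x84,0xa0,0x11,0x64,0x59,0x5a}
#1 dst[0x0f+7] := {0xf1,0x12,0x24,0xe4,0x45,0x15,0x6c}
#2 dst[0x0f+5] := {0xa2,0x2d,0x24,0x99,0xf0}
#3 dst[0x22+8] := {0x99,0xf0,0x15,0x6c,0xd8,0xa7,0x56,0xd6}
query mem[0x26]=0xd8, mem[0x21]=0x2d, mem[0x2a]=0x64, mem[0x23]=0xf0

MEM[0x26,0x21,0x2a,0x23] = d8 2d 64 f0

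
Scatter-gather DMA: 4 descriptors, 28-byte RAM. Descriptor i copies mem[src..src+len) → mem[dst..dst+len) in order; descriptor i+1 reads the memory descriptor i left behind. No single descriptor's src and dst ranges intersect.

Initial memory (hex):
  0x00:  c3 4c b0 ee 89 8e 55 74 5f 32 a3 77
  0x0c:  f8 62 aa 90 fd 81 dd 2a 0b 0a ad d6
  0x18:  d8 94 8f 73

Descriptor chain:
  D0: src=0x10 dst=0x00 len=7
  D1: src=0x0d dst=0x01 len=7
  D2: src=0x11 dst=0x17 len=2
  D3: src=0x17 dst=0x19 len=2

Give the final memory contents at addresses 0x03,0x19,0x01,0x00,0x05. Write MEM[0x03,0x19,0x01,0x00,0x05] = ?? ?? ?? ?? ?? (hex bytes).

#0 dst[0x00+7] := {0xfd,0x81,0xdd,0x2a,0x0b,0x0a,0xad}
#1 dst[0x01+7] := {0x62,0xaa,0x90,0xfd,0x81,0xdd,0x2a}
#2 dst[0x17+2] := {0x81,0xdd}
#3 dst[0x19+2] := {0x81,0xdd}
query mem[0x03]=0x90, mem[0x19]=0x81, mem[0x01]=0x62, mem[0x00]=0xfd, mem[0x05]=0x81

MEM[0x03,0x19,0x01,0x00,0x05] = 90 81 62 fd 81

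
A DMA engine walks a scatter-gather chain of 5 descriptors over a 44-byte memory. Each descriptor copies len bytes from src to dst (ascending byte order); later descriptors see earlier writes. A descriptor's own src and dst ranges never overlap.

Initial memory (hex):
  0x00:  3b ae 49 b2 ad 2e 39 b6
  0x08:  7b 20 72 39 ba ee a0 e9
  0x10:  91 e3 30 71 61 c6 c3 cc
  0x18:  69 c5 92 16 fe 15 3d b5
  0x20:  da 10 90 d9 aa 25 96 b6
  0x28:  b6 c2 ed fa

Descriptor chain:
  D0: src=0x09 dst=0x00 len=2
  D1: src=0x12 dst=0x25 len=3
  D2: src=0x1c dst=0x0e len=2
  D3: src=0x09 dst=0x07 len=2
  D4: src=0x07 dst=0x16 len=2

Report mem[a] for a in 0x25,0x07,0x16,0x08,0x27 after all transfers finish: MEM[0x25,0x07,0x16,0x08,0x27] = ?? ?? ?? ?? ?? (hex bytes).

MEM[0x25,0x07,0x16,0x08,0x27] = 30 20 20 72 61

#0 dst[0x00+2] := {0x20,0x72}
#1 dst[0x25+3] := {0x30,0x71,0x61}
#2 dst[0x0e+2] := {0xfe,0x15}
#3 dst[0x07+2] := {0x20,0x72}
#4 dst[0x16+2] := {0x20,0x72}
query mem[0x25]=0x30, mem[0x07]=0x20, mem[0x16]=0x20, mem[0x08]=0x72, mem[0x27]=0x61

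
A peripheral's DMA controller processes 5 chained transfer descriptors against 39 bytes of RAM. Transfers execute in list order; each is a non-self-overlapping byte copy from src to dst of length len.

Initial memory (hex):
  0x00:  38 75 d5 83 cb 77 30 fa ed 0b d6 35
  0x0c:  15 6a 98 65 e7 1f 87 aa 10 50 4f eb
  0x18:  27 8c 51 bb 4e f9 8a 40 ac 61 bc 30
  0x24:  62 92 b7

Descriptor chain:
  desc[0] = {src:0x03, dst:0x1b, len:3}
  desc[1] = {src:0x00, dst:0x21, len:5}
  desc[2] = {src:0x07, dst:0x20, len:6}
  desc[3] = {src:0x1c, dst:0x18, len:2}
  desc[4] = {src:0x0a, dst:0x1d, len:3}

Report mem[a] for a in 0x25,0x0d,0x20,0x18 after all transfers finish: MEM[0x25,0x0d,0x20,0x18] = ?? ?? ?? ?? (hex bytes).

#0 dst[0x1b+3] := {0x83,0xcb,0x77}
#1 dst[0x21+5] := {0x38,0x75,0xd5,0x83,0xcb}
#2 dst[0x20+6] := {0xfa,0xed,0x0b,0xd6,0x35,0x15}
#3 dst[0x18+2] := {0xcb,0x77}
#4 dst[0x1d+3] := {0xd6,0x35,0x15}
query mem[0x25]=0x15, mem[0x0d]=0x6a, mem[0x20]=0xfa, mem[0x18]=0xcb

MEM[0x25,0x0d,0x20,0x18] = 15 6a fa cb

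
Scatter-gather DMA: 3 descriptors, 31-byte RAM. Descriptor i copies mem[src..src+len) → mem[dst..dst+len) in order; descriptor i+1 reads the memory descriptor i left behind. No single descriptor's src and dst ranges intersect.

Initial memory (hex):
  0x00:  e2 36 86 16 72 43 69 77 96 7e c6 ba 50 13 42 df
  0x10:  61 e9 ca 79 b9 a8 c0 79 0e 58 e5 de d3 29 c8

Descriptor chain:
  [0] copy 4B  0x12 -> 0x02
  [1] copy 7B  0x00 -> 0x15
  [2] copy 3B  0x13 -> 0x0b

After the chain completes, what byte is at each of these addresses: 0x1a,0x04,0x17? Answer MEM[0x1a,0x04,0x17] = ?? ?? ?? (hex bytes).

[0] 0x12->0x02 len=4 : ca 79 b9 a8
[1] 0x00->0x15 len=7 : e2 36 ca 79 b9 a8 69
[2] 0x13->0x0b len=3 : 79 b9 e2
query mem[0x1a]=0xa8, mem[0x04]=0xb9, mem[0x17]=0xca

MEM[0x1a,0x04,0x17] = a8 b9 ca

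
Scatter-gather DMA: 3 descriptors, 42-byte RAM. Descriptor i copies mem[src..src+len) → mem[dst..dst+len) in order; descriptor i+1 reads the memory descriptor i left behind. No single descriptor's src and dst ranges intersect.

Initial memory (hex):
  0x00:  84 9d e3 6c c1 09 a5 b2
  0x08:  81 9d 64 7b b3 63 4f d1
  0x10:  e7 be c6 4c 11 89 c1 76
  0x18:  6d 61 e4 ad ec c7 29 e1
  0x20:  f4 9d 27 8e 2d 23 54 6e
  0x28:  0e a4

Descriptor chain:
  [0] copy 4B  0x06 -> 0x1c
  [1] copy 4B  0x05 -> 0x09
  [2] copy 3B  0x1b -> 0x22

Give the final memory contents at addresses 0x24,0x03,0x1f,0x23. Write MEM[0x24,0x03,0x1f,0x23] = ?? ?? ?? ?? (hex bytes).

  after D0: wrote 4B at 0x1c = a5b2819d
  after D1: wrote 4B at 0x09 = 09a5b281
  after D2: wrote 3B at 0x22 = ada5b2
query mem[0x24]=0xb2, mem[0x03]=0x6c, mem[0x1f]=0x9d, mem[0x23]=0xa5

MEM[0x24,0x03,0x1f,0x23] = b2 6c 9d a5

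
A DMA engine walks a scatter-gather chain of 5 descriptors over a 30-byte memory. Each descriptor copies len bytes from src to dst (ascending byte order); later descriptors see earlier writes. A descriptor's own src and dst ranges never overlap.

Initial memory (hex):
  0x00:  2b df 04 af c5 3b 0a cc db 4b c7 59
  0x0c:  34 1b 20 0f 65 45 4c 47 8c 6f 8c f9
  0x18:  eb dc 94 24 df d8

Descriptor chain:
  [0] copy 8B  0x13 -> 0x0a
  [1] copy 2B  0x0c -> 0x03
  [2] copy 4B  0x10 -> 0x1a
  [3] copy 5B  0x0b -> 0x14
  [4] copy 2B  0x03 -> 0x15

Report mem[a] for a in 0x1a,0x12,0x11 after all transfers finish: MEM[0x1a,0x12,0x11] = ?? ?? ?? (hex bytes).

MEM[0x1a,0x12,0x11] = dc 4c 94

D0: mem[0x0a..0x11] <- [47 8c 6f 8c f9 eb dc 94]
D1: mem[0x03..0x04] <- [6f 8c]
D2: mem[0x1a..0x1d] <- [dc 94 4c 47]
D3: mem[0x14..0x18] <- [8c 6f 8c f9 eb]
D4: mem[0x15..0x16] <- [6f 8c]
query mem[0x1a]=0xdc, mem[0x12]=0x4c, mem[0x11]=0x94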